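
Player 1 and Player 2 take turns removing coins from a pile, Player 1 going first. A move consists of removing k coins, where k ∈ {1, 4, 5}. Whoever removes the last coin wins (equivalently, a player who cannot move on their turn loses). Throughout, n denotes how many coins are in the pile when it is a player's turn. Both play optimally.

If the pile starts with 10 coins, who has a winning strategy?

Player 2 wins.

Build the W/L table. Terminal = L. A non-terminal position is W if it has a move to some L; otherwise it is L.
n=0: no move → L
n=1: W (go to 0, an L position)
n=2: L (sole option 1(W) is W)
n=3: W (go to 2, an L position)
n=4: W (go to 0, an L position)
n=5: W (go to 0, an L position)
n=6: W (go to 2, an L position)
n=7: W (go to 2, an L position)
n=8: L (options 7(W), 4(W), 3(W) are all W)
n=9: W (go to 8, an L position)
n=10: L (options 9(W), 6(W), 5(W) are all W)
Every move from 10 reaches a W position, so the mover loses.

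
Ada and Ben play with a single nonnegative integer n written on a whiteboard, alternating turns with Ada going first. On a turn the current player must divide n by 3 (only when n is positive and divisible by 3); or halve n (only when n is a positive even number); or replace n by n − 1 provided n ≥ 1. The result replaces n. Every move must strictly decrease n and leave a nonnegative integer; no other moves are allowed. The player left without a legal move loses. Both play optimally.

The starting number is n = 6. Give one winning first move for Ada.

Move to 2.

Build the W/L table. Terminal = L. A non-terminal position is W if it has a move to some L; otherwise it is L.
n=0: no move → L
n=1: →0(L), so W
n=2: →1(W) only, which is W, so L
n=3: →2(L), so W
n=4: →2(L), so W
n=5: →4(W) only, which is W, so L
n=6: →2(L), so W
From 6, the L positions reachable in one move are: 2, 5. Any move reaching one of these is winning.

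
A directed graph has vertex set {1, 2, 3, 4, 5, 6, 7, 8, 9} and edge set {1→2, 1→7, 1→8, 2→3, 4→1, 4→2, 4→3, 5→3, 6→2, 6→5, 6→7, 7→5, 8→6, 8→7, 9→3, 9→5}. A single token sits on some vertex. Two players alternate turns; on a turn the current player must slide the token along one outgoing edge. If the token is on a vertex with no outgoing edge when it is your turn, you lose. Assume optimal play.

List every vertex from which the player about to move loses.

Work bottom-up. With no move the player to move loses. Otherwise the position is W if at least one move leads to an L position for the opponent, and L if every move leads to a W.
Every edge goes from a vertex to one that appears earlier in the order 3, 2, 5, 7, 6, 8, 1, 4, 9, so processing vertices in that order labels each vertex after all of its successors.
3: no outgoing edge → L
2: can move to 3, which is L ⇒ W
5: can move to 3, which is L ⇒ W
7: the only move is to 5(W), a W ⇒ L
6: can move to 7, which is L ⇒ W
8: can move to 7, which is L ⇒ W
1: can move to 7, which is L ⇒ W
4: can move to 3, which is L ⇒ W
9: can move to 3, which is L ⇒ W
The losing starting vertices are exactly the entries labelled L in this table (2 of them).

3, 7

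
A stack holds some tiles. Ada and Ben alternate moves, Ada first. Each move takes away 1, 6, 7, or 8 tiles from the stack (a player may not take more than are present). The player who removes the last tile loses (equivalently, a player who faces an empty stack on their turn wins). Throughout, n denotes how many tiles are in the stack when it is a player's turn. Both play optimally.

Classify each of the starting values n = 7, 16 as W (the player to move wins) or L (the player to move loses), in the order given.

7: W, 16: L

Work bottom-up. With no move the player to move wins. Otherwise the position is W if at least one move leads to an L position for the opponent, and L if every move leads to a W.
n=0: no move; the opponent has just taken the last tile and therefore loses → W
n=1: only reaches 0(W), which is W → L
n=2: reaches L-position 1 → W
n=3: only reaches 2(W), which is W → L
n=4: reaches L-position 3 → W
n=5: only reaches 4(W), which is W → L
n=6: reaches L-position 5 → W
n=7: reaches L-position 1 → W
n=8: reaches L-position 1 → W
n=9: reaches L-position 3 → W
n=10: reaches L-position 3 → W
n=11: reaches L-position 5 → W
n=12: reaches L-position 5 → W
n=13: reaches L-position 5 → W
n=14: only reaches 13(W), 8(W), 7(W), 6(W), all W → L
n=15: reaches L-position 14 → W
n=16: only reaches 15(W), 10(W), 9(W), 8(W), all W → L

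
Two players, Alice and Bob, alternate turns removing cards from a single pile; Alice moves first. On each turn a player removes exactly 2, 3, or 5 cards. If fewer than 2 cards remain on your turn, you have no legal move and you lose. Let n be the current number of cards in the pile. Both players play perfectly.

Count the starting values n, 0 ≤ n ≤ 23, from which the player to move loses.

8

Compute win/loss labels from the base case upward. A position with no move is L. Any other position is W if it can reach an L in one move, else L.
n=0: no move → L
n=1: no move → L
n=2: →0(L), so W
n=3: →1(L), so W
n=4: →1(L), so W
n=5: →0(L), so W
n=6: →1(L), so W
n=7: →5(W), 4(W), 2(W) — all W, so L
n=8: →6(W), 5(W), 3(W) — all W, so L
n=9: →7(L), so W
n=10: →8(L), so W
n=11: →8(L), so W
n=12: →7(L), so W
n=13: →8(L), so W
n=14: →12(W), 11(W), 9(W) — all W, so L
n=15: →13(W), 12(W), 10(W) — all W, so L
n=16: →14(L), so W
n=17: →15(L), so W
n=18: →15(L), so W
n=19: →14(L), so W
n=20: →15(L), so W
n=21: →19(W), 18(W), 16(W) — all W, so L
n=22: →20(W), 19(W), 17(W) — all W, so L
n=23: →21(L), so W
L entries with 0 ≤ n ≤ 23: n = 0, 1, 7, 8, 14, 15, 21, 22; that makes 8.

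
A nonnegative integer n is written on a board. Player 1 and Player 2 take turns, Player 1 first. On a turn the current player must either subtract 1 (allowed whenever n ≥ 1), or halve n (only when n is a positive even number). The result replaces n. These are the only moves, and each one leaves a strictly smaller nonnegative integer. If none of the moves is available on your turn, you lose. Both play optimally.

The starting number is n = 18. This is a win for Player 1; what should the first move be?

Move to 9.

Classify positions by backward induction: terminal positions (no move available) are L. From any other position, the mover wins iff some move reaches an L.
n=0: no move → L
n=1: can move to 0, which is L ⇒ W
n=2: the only move is to 1(W), a W ⇒ L
n=3: can move to 2, which is L ⇒ W
n=4: can move to 2, which is L ⇒ W
n=5: the only move is to 4(W), a W ⇒ L
n=6: can move to 5, which is L ⇒ W
n=7: the only move is to 6(W), a W ⇒ L
n=8: can move to 7, which is L ⇒ W
n=9: the only move is to 8(W), a W ⇒ L
n=10: can move to 5, which is L ⇒ W
n=11: the only move is to 10(W), a W ⇒ L
n=12: can move to 11, which is L ⇒ W
n=13: the only move is to 12(W), a W ⇒ L
n=14: can move to 7, which is L ⇒ W
n=15: the only move is to 14(W), a W ⇒ L
n=16: can move to 15, which is L ⇒ W
n=17: the only move is to 16(W), a W ⇒ L
n=18: can move to 9, which is L ⇒ W
From 18, the L positions reachable in one move are: 9, 17. Any move reaching one of these is winning.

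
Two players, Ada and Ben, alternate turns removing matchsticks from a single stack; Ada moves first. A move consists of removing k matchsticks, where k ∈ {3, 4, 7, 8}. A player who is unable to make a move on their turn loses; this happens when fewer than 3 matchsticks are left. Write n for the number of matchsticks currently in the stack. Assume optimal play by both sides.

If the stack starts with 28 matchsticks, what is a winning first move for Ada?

Remove 4, leaving 24.

Build the W/L table. Terminal = L. A non-terminal position is W if it has a move to some L; otherwise it is L.
n=0: no move → L
n=1: no move → L
n=2: no move → L
n=3: can move to 0, which is L ⇒ W
n=4: can move to 1, which is L ⇒ W
n=5: can move to 2, which is L ⇒ W
n=6: can move to 2, which is L ⇒ W
n=7: can move to 0, which is L ⇒ W
n=8: can move to 1, which is L ⇒ W
n=9: can move to 2, which is L ⇒ W
n=10: can move to 2, which is L ⇒ W
n=11: moves to 8(W), 7(W), 4(W), 3(W); every one is W ⇒ L
n=12: moves to 9(W), 8(W), 5(W), 4(W); every one is W ⇒ L
n=13: moves to 10(W), 9(W), 6(W), 5(W); every one is W ⇒ L
n=14: can move to 11, which is L ⇒ W
n=15: can move to 12, which is L ⇒ W
n=16: can move to 13, which is L ⇒ W
n=17: can move to 13, which is L ⇒ W
n=18: can move to 11, which is L ⇒ W
n=19: can move to 12, which is L ⇒ W
n=20: can move to 13, which is L ⇒ W
n=21: can move to 13, which is L ⇒ W
n=22: moves to 19(W), 18(W), 15(W), 14(W); every one is W ⇒ L
n=23: moves to 20(W), 19(W), 16(W), 15(W); every one is W ⇒ L
n=24: moves to 21(W), 20(W), 17(W), 16(W); every one is W ⇒ L
n=25: can move to 22, which is L ⇒ W
n=26: can move to 23, which is L ⇒ W
n=27: can move to 24, which is L ⇒ W
n=28: can move to 24, which is L ⇒ W
From 28, the L positions reachable in one move are: 24.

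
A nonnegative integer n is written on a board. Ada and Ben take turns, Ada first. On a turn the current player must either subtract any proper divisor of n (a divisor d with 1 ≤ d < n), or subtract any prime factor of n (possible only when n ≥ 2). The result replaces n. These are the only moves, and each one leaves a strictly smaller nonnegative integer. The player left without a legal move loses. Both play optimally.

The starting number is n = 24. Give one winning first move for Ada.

Build the W/L table. Terminal = L. A non-terminal position is W if it has a move to some L; otherwise it is L.
n=0: no move → L
n=1: no move → L
n=2: →0(L), so W
n=3: →0(L), so W
n=4: →2(W), 3(W) — all W, so L
n=5: →0(L), so W
n=6: →4(L), so W
n=7: →0(L), so W
n=8: →4(L), so W
n=9: →6(W), 8(W) — all W, so L
n=10: →9(L), so W
n=11: →0(L), so W
n=12: →9(L), so W
n=13: →0(L), so W
n=14: →7(W), 12(W), 13(W) — all W, so L
n=15: →14(L), so W
n=16: →14(L), so W
n=17: →0(L), so W
n=18: →9(L), so W
n=19: →0(L), so W
n=20: →10(W), 15(W), 16(W), 18(W), 19(W) — all W, so L
n=21: →14(L), so W
n=22: →20(L), so W
n=23: →0(L), so W
n=24: →20(L), so W
From 24, the L positions reachable in one move are: 20.

Move to 20.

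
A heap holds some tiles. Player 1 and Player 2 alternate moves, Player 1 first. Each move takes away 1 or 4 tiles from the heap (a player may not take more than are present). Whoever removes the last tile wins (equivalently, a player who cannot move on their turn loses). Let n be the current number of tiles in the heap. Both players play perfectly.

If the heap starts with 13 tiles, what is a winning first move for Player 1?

Remove 1, leaving 12.

Use the standard recursion: the mover loses at a terminal position; elsewhere, the mover wins exactly when some move hands the opponent an L position.
n=0: no move → L
n=1: →0(L), so W
n=2: →1(W) only, which is W, so L
n=3: →2(L), so W
n=4: →0(L), so W
n=5: →4(W), 1(W) — all W, so L
n=6: →5(L), so W
n=7: →6(W), 3(W) — all W, so L
n=8: →7(L), so W
n=9: →5(L), so W
n=10: →9(W), 6(W) — all W, so L
n=11: →10(L), so W
n=12: →11(W), 8(W) — all W, so L
n=13: →12(L), so W
From 13, the L positions reachable in one move are: 12.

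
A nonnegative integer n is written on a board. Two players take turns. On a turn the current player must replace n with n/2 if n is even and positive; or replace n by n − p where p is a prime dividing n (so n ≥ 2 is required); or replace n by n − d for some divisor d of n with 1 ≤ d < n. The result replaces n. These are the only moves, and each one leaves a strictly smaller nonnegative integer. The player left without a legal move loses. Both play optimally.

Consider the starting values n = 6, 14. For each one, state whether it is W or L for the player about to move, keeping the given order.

Build the W/L table. Terminal = L. A non-terminal position is W if it has a move to some L; otherwise it is L.
n=0: no move → L
n=1: no move → L
n=2: reaches L-position 0 → W
n=3: reaches L-position 0 → W
n=4: only reaches 2(W), 3(W), all W → L
n=5: reaches L-position 0 → W
n=6: reaches L-position 4 → W
n=7: reaches L-position 0 → W
n=8: reaches L-position 4 → W
n=9: only reaches 6(W), 8(W), all W → L
n=10: reaches L-position 9 → W
n=11: reaches L-position 0 → W
n=12: reaches L-position 9 → W
n=13: reaches L-position 0 → W
n=14: only reaches 7(W), 12(W), 13(W), all W → L

6: W, 14: L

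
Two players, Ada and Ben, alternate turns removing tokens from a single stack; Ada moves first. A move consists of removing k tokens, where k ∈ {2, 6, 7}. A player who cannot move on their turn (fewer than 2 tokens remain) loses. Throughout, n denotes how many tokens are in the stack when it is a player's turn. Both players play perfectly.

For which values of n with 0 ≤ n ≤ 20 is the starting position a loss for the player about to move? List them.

Compute win/loss labels from the base case upward. A position with no move is L. Any other position is W if it can reach an L in one move, else L.
n=0: no move → L
n=1: no move → L
n=2: can move to 0, which is L ⇒ W
n=3: can move to 1, which is L ⇒ W
n=4: the only move is to 2(W), a W ⇒ L
n=5: the only move is to 3(W), a W ⇒ L
n=6: can move to 4, which is L ⇒ W
n=7: can move to 5, which is L ⇒ W
n=8: can move to 1, which is L ⇒ W
n=9: moves to 7(W), 3(W), 2(W); every one is W ⇒ L
n=10: can move to 4, which is L ⇒ W
n=11: can move to 9, which is L ⇒ W
n=12: can move to 5, which is L ⇒ W
n=13: moves to 11(W), 7(W), 6(W); every one is W ⇒ L
n=14: moves to 12(W), 8(W), 7(W); every one is W ⇒ L
n=15: can move to 13, which is L ⇒ W
n=16: can move to 14, which is L ⇒ W
n=17: moves to 15(W), 11(W), 10(W); every one is W ⇒ L
n=18: moves to 16(W), 12(W), 11(W); every one is W ⇒ L
n=19: can move to 17, which is L ⇒ W
n=20: can move to 18, which is L ⇒ W
The losing starting values of n are exactly the entries labelled L in this table (9 of them).

0, 1, 4, 5, 9, 13, 14, 17, 18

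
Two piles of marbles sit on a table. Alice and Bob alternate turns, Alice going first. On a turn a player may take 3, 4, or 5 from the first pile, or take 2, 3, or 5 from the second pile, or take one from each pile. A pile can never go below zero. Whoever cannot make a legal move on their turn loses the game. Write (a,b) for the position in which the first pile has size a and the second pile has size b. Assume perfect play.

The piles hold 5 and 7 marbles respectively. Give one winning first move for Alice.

Move to (0,7).

Build the W/L table. Terminal = L. A non-terminal position is W if it has a move to some L; otherwise it is L.
No move ever increases a pile, so every position that can arise here has a ≤ 5 and b ≤ 7; it is enough to label the cells with 0 ≤ a ≤ 5 and 0 ≤ b ≤ 7.
Every move lowers a or b (never raises either), so fill the grid row by row in increasing a, and left to right within a row: each cell's successors are then already labelled.
      b=0  b=1  b=2  b=3  b=4  b=5  b=6  b=7
a=0:    L    L    W    W    W    W    W    L
a=1:    L    W    W    W    L    W    W    W
a=2:    L    W    W    W    L    W    W    W
a=3:    W    W    L    L    W    W    W    W
a=4:    W    W    L    W    W    W    L    W
a=5:    W    W    L    W    W    W    L    W
Cells with no legal move (terminal, hence L): (0,0), (0,1), (1,0), (2,0).
The remaining L cells, each justified by listing all of its moves:
(0,7): →(0,5)(W), (0,4)(W), (0,2)(W) — all W, so L
(1,4): →(1,2)(W), (1,1)(W), (0,3)(W) — all W, so L
(2,4): →(2,2)(W), (2,1)(W), (1,3)(W) — all W, so L
(3,2): →(0,2)(W), (3,0)(W), (2,1)(W) — all W, so L
(3,3): →(0,3)(W), (3,1)(W), (3,0)(W), (2,2)(W) — all W, so L
(4,2): →(1,2)(W), (0,2)(W), (4,0)(W), (3,1)(W) — all W, so L
(4,6): →(1,6)(W), (0,6)(W), (4,4)(W), (4,3)(W), (4,1)(W), (3,5)(W) — all W, so L
(5,2): →(2,2)(W), (1,2)(W), (0,2)(W), (5,0)(W), (4,1)(W) — all W, so L
(5,6): →(2,6)(W), (1,6)(W), (0,6)(W), (5,4)(W), (5,3)(W), (5,1)(W), (4,5)(W) — all W, so L
Every other cell has at least one move into one of the L cells above, so it is W.
From (5,7), the L positions reachable in one move are: (0,7), (5,2), (4,6). Any move reaching one of these is winning.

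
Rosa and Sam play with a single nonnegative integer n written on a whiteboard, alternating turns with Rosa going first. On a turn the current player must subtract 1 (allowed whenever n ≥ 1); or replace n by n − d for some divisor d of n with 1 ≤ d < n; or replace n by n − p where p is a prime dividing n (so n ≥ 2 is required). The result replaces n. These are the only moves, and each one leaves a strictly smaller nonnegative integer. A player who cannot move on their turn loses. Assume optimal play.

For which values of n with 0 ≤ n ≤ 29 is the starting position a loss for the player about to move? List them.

Compute win/loss labels from the base case upward. A position with no move is L. Any other position is W if it can reach an L in one move, else L.
n=0: no move → L
n=1: reaches L-position 0 → W
n=2: reaches L-position 0 → W
n=3: reaches L-position 0 → W
n=4: only reaches 2(W), 3(W), all W → L
n=5: reaches L-position 0 → W
n=6: reaches L-position 4 → W
n=7: reaches L-position 0 → W
n=8: reaches L-position 4 → W
n=9: only reaches 6(W), 8(W), all W → L
n=10: reaches L-position 9 → W
n=11: reaches L-position 0 → W
n=12: reaches L-position 9 → W
n=13: reaches L-position 0 → W
n=14: only reaches 7(W), 12(W), 13(W), all W → L
n=15: reaches L-position 14 → W
n=16: reaches L-position 14 → W
n=17: reaches L-position 0 → W
n=18: reaches L-position 9 → W
n=19: reaches L-position 0 → W
n=20: only reaches 10(W), 15(W), 16(W), 18(W), 19(W), all W → L
n=21: reaches L-position 14 → W
n=22: reaches L-position 20 → W
n=23: reaches L-position 0 → W
n=24: reaches L-position 20 → W
n=25: reaches L-position 20 → W
n=26: only reaches 13(W), 24(W), 25(W), all W → L
n=27: reaches L-position 26 → W
n=28: reaches L-position 14 → W
n=29: reaches L-position 0 → W
The losing starting values of n are exactly the entries labelled L in this table (6 of them).

0, 4, 9, 14, 20, 26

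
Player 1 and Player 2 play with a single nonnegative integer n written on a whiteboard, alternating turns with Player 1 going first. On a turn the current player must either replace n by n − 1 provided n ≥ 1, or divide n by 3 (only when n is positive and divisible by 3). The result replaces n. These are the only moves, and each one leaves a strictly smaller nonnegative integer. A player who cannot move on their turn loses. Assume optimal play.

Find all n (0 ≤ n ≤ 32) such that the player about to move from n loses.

Build the W/L table. Terminal = L. A non-terminal position is W if it has a move to some L; otherwise it is L.
n=0: no move → L
n=1: reaches L-position 0 → W
n=2: only reaches 1(W), which is W → L
n=3: reaches L-position 2 → W
n=4: only reaches 3(W), which is W → L
n=5: reaches L-position 4 → W
n=6: reaches L-position 2 → W
n=7: only reaches 6(W), which is W → L
n=8: reaches L-position 7 → W
n=9: only reaches 3(W), 8(W), all W → L
n=10: reaches L-position 9 → W
n=11: only reaches 10(W), which is W → L
n=12: reaches L-position 4 → W
n=13: only reaches 12(W), which is W → L
n=14: reaches L-position 13 → W
n=15: only reaches 5(W), 14(W), all W → L
n=16: reaches L-position 15 → W
n=17: only reaches 16(W), which is W → L
n=18: reaches L-position 17 → W
n=19: only reaches 18(W), which is W → L
n=20: reaches L-position 19 → W
n=21: reaches L-position 7 → W
n=22: only reaches 21(W), which is W → L
n=23: reaches L-position 22 → W
n=24: only reaches 8(W), 23(W), all W → L
n=25: reaches L-position 24 → W
n=26: only reaches 25(W), which is W → L
n=27: reaches L-position 9 → W
n=28: only reaches 27(W), which is W → L
n=29: reaches L-position 28 → W
n=30: only reaches 10(W), 29(W), all W → L
n=31: reaches L-position 30 → W
n=32: only reaches 31(W), which is W → L
The losing starting values of n are exactly the entries labelled L in this table (16 of them).

0, 2, 4, 7, 9, 11, 13, 15, 17, 19, 22, 24, 26, 28, 30, 32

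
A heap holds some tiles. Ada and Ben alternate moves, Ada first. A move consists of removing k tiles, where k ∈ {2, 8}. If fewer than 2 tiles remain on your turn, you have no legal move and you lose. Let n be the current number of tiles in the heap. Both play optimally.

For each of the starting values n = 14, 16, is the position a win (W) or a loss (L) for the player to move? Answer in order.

Label each position W (a win for the player to move) or L (a loss). A position with no legal move is L; any other position is W exactly when some move reaches an L, and L when every move reaches a W.
n=0: no move → L
n=1: no move → L
n=2: →0(L), so W
n=3: →1(L), so W
n=4: →2(W) only, which is W, so L
n=5: →3(W) only, which is W, so L
n=6: →4(L), so W
n=7: →5(L), so W
n=8: →0(L), so W
n=9: →1(L), so W
n=10: →8(W), 2(W) — all W, so L
n=11: →9(W), 3(W) — all W, so L
n=12: →10(L), so W
n=13: →11(L), so W
n=14: →12(W), 6(W) — all W, so L
n=15: →13(W), 7(W) — all W, so L
n=16: →14(L), so W

14: L, 16: W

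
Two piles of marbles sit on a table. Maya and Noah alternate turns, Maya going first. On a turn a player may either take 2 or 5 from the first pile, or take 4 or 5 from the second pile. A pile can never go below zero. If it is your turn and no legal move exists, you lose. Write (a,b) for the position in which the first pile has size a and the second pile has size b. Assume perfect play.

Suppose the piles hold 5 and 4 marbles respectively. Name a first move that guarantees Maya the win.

Move to (3,4).

Work bottom-up. With no move the player to move loses. Otherwise the position is W if at least one move leads to an L position for the opponent, and L if every move leads to a W.
No move ever increases a pile, so every position that can arise here has a ≤ 5 and b ≤ 4; it is enough to label the cells with 0 ≤ a ≤ 5 and 0 ≤ b ≤ 4.
Every move lowers a or b (never raises either), so fill the grid row by row in increasing a, and left to right within a row: each cell's successors are then already labelled.
      b=0  b=1  b=2  b=3  b=4
a=0:    L    L    L    L    W
a=1:    L    L    L    L    W
a=2:    W    W    W    W    L
a=3:    W    W    W    W    L
a=4:    L    L    L    L    W
a=5:    W    W    W    W    W
Cells with no legal move (terminal, hence L): (0,0), (0,1), (0,2), (0,3), (1,0), (1,1), (1,2), (1,3).
The remaining L cells, each justified by listing all of its moves:
(2,4): only reaches (0,4)(W), (2,0)(W), all W → L
(3,4): only reaches (1,4)(W), (3,0)(W), all W → L
(4,0): only reaches (2,0)(W), which is W → L
(4,1): only reaches (2,1)(W), which is W → L
(4,2): only reaches (2,2)(W), which is W → L
(4,3): only reaches (2,3)(W), which is W → L
Every other cell has at least one move into one of the L cells above, so it is W.
From (5,4), the L positions reachable in one move are: (3,4).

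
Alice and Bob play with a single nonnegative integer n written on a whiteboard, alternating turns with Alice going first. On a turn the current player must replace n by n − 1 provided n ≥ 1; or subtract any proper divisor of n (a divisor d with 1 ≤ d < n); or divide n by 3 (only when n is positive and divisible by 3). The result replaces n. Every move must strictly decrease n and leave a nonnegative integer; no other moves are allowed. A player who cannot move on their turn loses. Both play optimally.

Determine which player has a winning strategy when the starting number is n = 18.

Positions with no move are L. A position that does have a move is losing for the player to move precisely when every available move leads to a winning position for the opponent. Fill in the labels:
n=0: no move → L
n=1: reaches L-position 0 → W
n=2: only reaches 1(W), which is W → L
n=3: reaches L-position 2 → W
n=4: reaches L-position 2 → W
n=5: only reaches 4(W), which is W → L
n=6: reaches L-position 2 → W
n=7: only reaches 6(W), which is W → L
n=8: reaches L-position 7 → W
n=9: only reaches 3(W), 6(W), 8(W), all W → L
n=10: reaches L-position 5 → W
n=11: only reaches 10(W), which is W → L
n=12: reaches L-position 9 → W
n=13: only reaches 12(W), which is W → L
n=14: reaches L-position 7 → W
n=15: reaches L-position 5 → W
n=16: only reaches 8(W), 12(W), 14(W), 15(W), all W → L
n=17: reaches L-position 16 → W
n=18: reaches L-position 9 → W
From 18 Alice can move to 9, reaching an L position.

Alice wins.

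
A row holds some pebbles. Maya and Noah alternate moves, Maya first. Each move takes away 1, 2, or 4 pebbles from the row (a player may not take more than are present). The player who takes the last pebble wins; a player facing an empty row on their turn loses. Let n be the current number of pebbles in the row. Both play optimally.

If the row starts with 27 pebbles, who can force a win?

Noah wins.

Build the W/L table. Terminal = L. A non-terminal position is W if it has a move to some L; otherwise it is L.
n=0: no move → L
n=1: W (go to 0, an L position)
n=2: W (go to 0, an L position)
n=3: L (options 2(W), 1(W) are all W)
n=4: W (go to 3, an L position)
n=5: W (go to 3, an L position)
n=6: L (options 5(W), 4(W), 2(W) are all W)
n=7: W (go to 6, an L position)
n=8: W (go to 6, an L position)
n=9: L (options 8(W), 7(W), 5(W) are all W)
n=10: W (go to 9, an L position)
n=11: W (go to 9, an L position)
n=12: L (options 11(W), 10(W), 8(W) are all W)
n=13: W (go to 12, an L position)
n=14: W (go to 12, an L position)
n=15: L (options 14(W), 13(W), 11(W) are all W)
n=16: W (go to 15, an L position)
n=17: W (go to 15, an L position)
n=18: L (options 17(W), 16(W), 14(W) are all W)
n=19: W (go to 18, an L position)
n=20: W (go to 18, an L position)
n=21: L (options 20(W), 19(W), 17(W) are all W)
n=22: W (go to 21, an L position)
n=23: W (go to 21, an L position)
n=24: L (options 23(W), 22(W), 20(W) are all W)
n=25: W (go to 24, an L position)
n=26: W (go to 24, an L position)
n=27: L (options 26(W), 25(W), 23(W) are all W)
The starting position 27 is L: whatever Maya does, the opponent receives a W position.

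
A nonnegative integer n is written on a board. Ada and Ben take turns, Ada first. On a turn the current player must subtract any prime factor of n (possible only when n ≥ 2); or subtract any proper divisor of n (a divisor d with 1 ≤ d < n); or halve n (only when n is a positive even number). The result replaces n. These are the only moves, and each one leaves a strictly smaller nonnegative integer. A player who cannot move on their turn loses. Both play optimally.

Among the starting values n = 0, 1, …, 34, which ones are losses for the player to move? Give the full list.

0, 1, 4, 9, 14, 20, 26, 32

Label each position W (a win for the player to move) or L (a loss). A position with no legal move is L; any other position is W exactly when some move reaches an L, and L when every move reaches a W.
n=0: no move → L
n=1: no move → L
n=2: can move to 0, which is L ⇒ W
n=3: can move to 0, which is L ⇒ W
n=4: moves to 2(W), 3(W); every one is W ⇒ L
n=5: can move to 0, which is L ⇒ W
n=6: can move to 4, which is L ⇒ W
n=7: can move to 0, which is L ⇒ W
n=8: can move to 4, which is L ⇒ W
n=9: moves to 6(W), 8(W); every one is W ⇒ L
n=10: can move to 9, which is L ⇒ W
n=11: can move to 0, which is L ⇒ W
n=12: can move to 9, which is L ⇒ W
n=13: can move to 0, which is L ⇒ W
n=14: moves to 7(W), 12(W), 13(W); every one is W ⇒ L
n=15: can move to 14, which is L ⇒ W
n=16: can move to 14, which is L ⇒ W
n=17: can move to 0, which is L ⇒ W
n=18: can move to 9, which is L ⇒ W
n=19: can move to 0, which is L ⇒ W
n=20: moves to 10(W), 15(W), 16(W), 18(W), 19(W); every one is W ⇒ L
n=21: can move to 14, which is L ⇒ W
n=22: can move to 20, which is L ⇒ W
n=23: can move to 0, which is L ⇒ W
n=24: can move to 20, which is L ⇒ W
n=25: can move to 20, which is L ⇒ W
n=26: moves to 13(W), 24(W), 25(W); every one is W ⇒ L
n=27: can move to 26, which is L ⇒ W
n=28: can move to 14, which is L ⇒ W
n=29: can move to 0, which is L ⇒ W
n=30: can move to 20, which is L ⇒ W
n=31: can move to 0, which is L ⇒ W
n=32: moves to 16(W), 24(W), 28(W), 30(W), 31(W); every one is W ⇒ L
n=33: can move to 32, which is L ⇒ W
n=34: can move to 32, which is L ⇒ W
Reading off the rows marked L gives the requested list; there are 8 such values of n.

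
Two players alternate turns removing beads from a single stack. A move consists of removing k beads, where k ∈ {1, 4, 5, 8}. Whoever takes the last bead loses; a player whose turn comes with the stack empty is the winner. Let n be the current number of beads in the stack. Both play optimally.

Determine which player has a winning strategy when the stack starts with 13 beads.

The first player wins.

Classify positions by backward induction: terminal positions (no move available) are W. From any other position, the mover wins iff some move reaches an L.
n=0: no move; the opponent has just taken the last bead and therefore loses → W
n=1: only reaches 0(W), which is W → L
n=2: reaches L-position 1 → W
n=3: only reaches 2(W), which is W → L
n=4: reaches L-position 3 → W
n=5: reaches L-position 1 → W
n=6: reaches L-position 1 → W
n=7: reaches L-position 3 → W
n=8: reaches L-position 3 → W
n=9: reaches L-position 1 → W
n=10: only reaches 9(W), 6(W), 5(W), 2(W), all W → L
n=11: reaches L-position 10 → W
n=12: only reaches 11(W), 8(W), 7(W), 4(W), all W → L
n=13: reaches L-position 12 → W
From 13 the player to move can remove 1, leaving 12, reaching an L position.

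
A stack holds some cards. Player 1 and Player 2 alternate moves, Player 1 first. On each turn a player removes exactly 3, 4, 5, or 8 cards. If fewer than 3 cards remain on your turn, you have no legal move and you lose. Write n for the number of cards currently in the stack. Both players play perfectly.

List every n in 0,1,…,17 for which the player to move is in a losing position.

Label each position W (a win for the player to move) or L (a loss). A position with no legal move is L; any other position is W exactly when some move reaches an L, and L when every move reaches a W.
n=0: no move → L
n=1: no move → L
n=2: no move → L
n=3: reaches L-position 0 → W
n=4: reaches L-position 1 → W
n=5: reaches L-position 2 → W
n=6: reaches L-position 2 → W
n=7: reaches L-position 2 → W
n=8: reaches L-position 0 → W
n=9: reaches L-position 1 → W
n=10: reaches L-position 2 → W
n=11: only reaches 8(W), 7(W), 6(W), 3(W), all W → L
n=12: only reaches 9(W), 8(W), 7(W), 4(W), all W → L
n=13: only reaches 10(W), 9(W), 8(W), 5(W), all W → L
n=14: reaches L-position 11 → W
n=15: reaches L-position 12 → W
n=16: reaches L-position 13 → W
n=17: reaches L-position 13 → W
The losing starting values of n are exactly the entries labelled L in this table (6 of them).

0, 1, 2, 11, 12, 13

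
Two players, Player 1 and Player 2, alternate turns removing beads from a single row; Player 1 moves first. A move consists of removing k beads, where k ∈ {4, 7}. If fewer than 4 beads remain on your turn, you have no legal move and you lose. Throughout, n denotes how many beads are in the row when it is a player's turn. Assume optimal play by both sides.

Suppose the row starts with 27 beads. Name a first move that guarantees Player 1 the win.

Remove 4, leaving 23.

Positions with no move are L. A position that does have a move is losing for the player to move precisely when every available move leads to a winning position for the opponent. Fill in the labels:
n=0: no move → L
n=1: no move → L
n=2: no move → L
n=3: no move → L
n=4: reaches L-position 0 → W
n=5: reaches L-position 1 → W
n=6: reaches L-position 2 → W
n=7: reaches L-position 3 → W
n=8: reaches L-position 1 → W
n=9: reaches L-position 2 → W
n=10: reaches L-position 3 → W
n=11: only reaches 7(W), 4(W), all W → L
n=12: only reaches 8(W), 5(W), all W → L
n=13: only reaches 9(W), 6(W), all W → L
n=14: only reaches 10(W), 7(W), all W → L
n=15: reaches L-position 11 → W
n=16: reaches L-position 12 → W
n=17: reaches L-position 13 → W
n=18: reaches L-position 14 → W
n=19: reaches L-position 12 → W
n=20: reaches L-position 13 → W
n=21: reaches L-position 14 → W
n=22: only reaches 18(W), 15(W), all W → L
n=23: only reaches 19(W), 16(W), all W → L
n=24: only reaches 20(W), 17(W), all W → L
n=25: only reaches 21(W), 18(W), all W → L
n=26: reaches L-position 22 → W
n=27: reaches L-position 23 → W
From 27, the L positions reachable in one move are: 23.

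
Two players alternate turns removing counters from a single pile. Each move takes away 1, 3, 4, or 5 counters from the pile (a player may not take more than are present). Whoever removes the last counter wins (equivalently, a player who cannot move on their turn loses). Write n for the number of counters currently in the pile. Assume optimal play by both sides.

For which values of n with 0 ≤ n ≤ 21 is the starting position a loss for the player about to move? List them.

0, 2, 8, 10, 16, 18

Use the standard recursion: the mover loses at a terminal position; elsewhere, the mover wins exactly when some move hands the opponent an L position.
n=0: no move → L
n=1: reaches L-position 0 → W
n=2: only reaches 1(W), which is W → L
n=3: reaches L-position 2 → W
n=4: reaches L-position 0 → W
n=5: reaches L-position 2 → W
n=6: reaches L-position 2 → W
n=7: reaches L-position 2 → W
n=8: only reaches 7(W), 5(W), 4(W), 3(W), all W → L
n=9: reaches L-position 8 → W
n=10: only reaches 9(W), 7(W), 6(W), 5(W), all W → L
n=11: reaches L-position 10 → W
n=12: reaches L-position 8 → W
n=13: reaches L-position 10 → W
n=14: reaches L-position 10 → W
n=15: reaches L-position 10 → W
n=16: only reaches 15(W), 13(W), 12(W), 11(W), all W → L
n=17: reaches L-position 16 → W
n=18: only reaches 17(W), 15(W), 14(W), 13(W), all W → L
n=19: reaches L-position 18 → W
n=20: reaches L-position 16 → W
n=21: reaches L-position 18 → W
Reading off the rows marked L gives the requested list; there are 6 such values of n.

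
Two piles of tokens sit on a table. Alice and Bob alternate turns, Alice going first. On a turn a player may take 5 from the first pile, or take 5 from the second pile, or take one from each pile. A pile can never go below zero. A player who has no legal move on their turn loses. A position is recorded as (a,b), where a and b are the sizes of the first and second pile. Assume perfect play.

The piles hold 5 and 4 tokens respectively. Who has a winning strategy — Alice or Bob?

Alice wins.

Build the W/L table. Terminal = L. A non-terminal position is W if it has a move to some L; otherwise it is L.
No move ever increases a pile, so every position that can arise here has a ≤ 5 and b ≤ 4; it is enough to label the cells with 0 ≤ a ≤ 5 and 0 ≤ b ≤ 4.
Every move lowers a or b (never raises either), so fill the grid row by row in increasing a, and left to right within a row: each cell's successors are then already labelled.
      b=0  b=1  b=2  b=3  b=4
a=0:    L    L    L    L    L
a=1:    L    W    W    W    W
a=2:    L    W    L    L    L
a=3:    L    W    L    W    W
a=4:    L    W    L    W    L
a=5:    W    W    W    W    W
Cells with no legal move (terminal, hence L): (0,0), (0,1), (0,2), (0,3), (0,4), (1,0), (2,0), (3,0), (4,0).
The remaining L cells, each justified by listing all of its moves:
(2,2): the only move is to (1,1)(W), a W ⇒ L
(2,3): the only move is to (1,2)(W), a W ⇒ L
(2,4): the only move is to (1,3)(W), a W ⇒ L
(3,2): the only move is to (2,1)(W), a W ⇒ L
(4,2): the only move is to (3,1)(W), a W ⇒ L
(4,4): the only move is to (3,3)(W), a W ⇒ L
Every other cell has at least one move into one of the L cells above, so it is W.
The starting position (5,4) is W: Alice should move to (0,4), handing over an L position.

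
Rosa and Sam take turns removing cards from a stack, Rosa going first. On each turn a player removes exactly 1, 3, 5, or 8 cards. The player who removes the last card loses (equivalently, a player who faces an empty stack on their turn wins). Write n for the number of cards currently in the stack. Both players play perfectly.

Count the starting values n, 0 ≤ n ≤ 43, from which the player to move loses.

14

Use the standard recursion: the mover wins at a terminal position; elsewhere, the mover wins exactly when some move hands the opponent an L position.
n=0: no move; the opponent has just taken the last card and therefore loses → W
n=1: →0(W) only, which is W, so L
n=2: →1(L), so W
n=3: →2(W), 0(W) — all W, so L
n=4: →3(L), so W
n=5: →4(W), 2(W), 0(W) — all W, so L
n=6: →5(L), so W
n=7: →6(W), 4(W), 2(W) — all W, so L
n=8: →7(L), so W
n=9: →1(L), so W
n=10: →7(L), so W
n=11: →3(L), so W
n=12: →7(L), so W
n=13: →5(L), so W
n=14: →13(W), 11(W), 9(W), 6(W) — all W, so L
n=15: →14(L), so W
n=16: →15(W), 13(W), 11(W), 8(W) — all W, so L
n=17: →16(L), so W
n=18: →17(W), 15(W), 13(W), 10(W) — all W, so L
n=19: →18(L), so W
n=20: →19(W), 17(W), 15(W), 12(W) — all W, so L
n=21: →20(L), so W
n=22: →14(L), so W
n=23: →20(L), so W
n=24: →16(L), so W
n=25: →20(L), so W
n=26: →18(L), so W
n=27: →26(W), 24(W), 22(W), 19(W) — all W, so L
n=28: →27(L), so W
n=29: →28(W), 26(W), 24(W), 21(W) — all W, so L
n=30: →29(L), so W
n=31: →30(W), 28(W), 26(W), 23(W) — all W, so L
n=32: →31(L), so W
n=33: →32(W), 30(W), 28(W), 25(W) — all W, so L
n=34: →33(L), so W
n=35: →27(L), so W
n=36: →33(L), so W
n=37: →29(L), so W
n=38: →33(L), so W
n=39: →31(L), so W
n=40: →39(W), 37(W), 35(W), 32(W) — all W, so L
n=41: →40(L), so W
n=42: →41(W), 39(W), 37(W), 34(W) — all W, so L
n=43: →42(L), so W
L entries with 0 ≤ n ≤ 43: n = 1, 3, 5, 7, 14, 16, 18, 20, 27, 29, 31, 33, 40, 42; that makes 14.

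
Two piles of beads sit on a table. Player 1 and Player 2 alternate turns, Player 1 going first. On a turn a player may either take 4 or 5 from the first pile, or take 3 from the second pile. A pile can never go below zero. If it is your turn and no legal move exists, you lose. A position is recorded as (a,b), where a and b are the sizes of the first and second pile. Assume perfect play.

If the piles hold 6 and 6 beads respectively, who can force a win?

Positions with no move are L. A position that does have a move is losing for the player to move precisely when every available move leads to a winning position for the opponent. Fill in the labels:
No move ever increases a pile, so every position that can arise here has a ≤ 6 and b ≤ 6; it is enough to label the cells with 0 ≤ a ≤ 6 and 0 ≤ b ≤ 6.
Every move lowers a or b (never raises either), so fill the grid row by row in increasing a, and left to right within a row: each cell's successors are then already labelled.
      b=0  b=1  b=2  b=3  b=4  b=5  b=6
a=0:    L    L    L    W    W    W    L
a=1:    L    L    L    W    W    W    L
a=2:    L    L    L    W    W    W    L
a=3:    L    L    L    W    W    W    L
a=4:    W    W    W    L    L    L    W
a=5:    W    W    W    L    L    L    W
a=6:    W    W    W    L    L    L    W
Cells with no legal move (terminal, hence L): (0,0), (0,1), (0,2), (1,0), (1,1), (1,2), (2,0), (2,1), (2,2), (3,0), (3,1), (3,2).
The remaining L cells, each justified by listing all of its moves:
(0,6): →(0,3)(W) only, which is W, so L
(1,6): →(1,3)(W) only, which is W, so L
(2,6): →(2,3)(W) only, which is W, so L
(3,6): →(3,3)(W) only, which is W, so L
(4,3): →(0,3)(W), (4,0)(W) — all W, so L
(4,4): →(0,4)(W), (4,1)(W) — all W, so L
(4,5): →(0,5)(W), (4,2)(W) — all W, so L
(5,3): →(1,3)(W), (0,3)(W), (5,0)(W) — all W, so L
(5,4): →(1,4)(W), (0,4)(W), (5,1)(W) — all W, so L
(5,5): →(1,5)(W), (0,5)(W), (5,2)(W) — all W, so L
(6,3): →(2,3)(W), (1,3)(W), (6,0)(W) — all W, so L
(6,4): →(2,4)(W), (1,4)(W), (6,1)(W) — all W, so L
(6,5): →(2,5)(W), (1,5)(W), (6,2)(W) — all W, so L
Every other cell has at least one move into one of the L cells above, so it is W.
The starting position (6,6) is W: Player 1 should move to (2,6), handing over an L position.

Player 1 wins.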